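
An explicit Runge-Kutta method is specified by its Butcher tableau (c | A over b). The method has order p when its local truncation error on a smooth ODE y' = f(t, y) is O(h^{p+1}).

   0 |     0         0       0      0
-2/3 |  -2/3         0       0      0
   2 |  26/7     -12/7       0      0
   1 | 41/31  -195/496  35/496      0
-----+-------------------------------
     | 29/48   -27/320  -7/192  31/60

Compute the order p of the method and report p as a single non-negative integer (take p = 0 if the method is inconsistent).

4

b = (29/48, -27/320, -7/192, 31/60)
c = (0, -2/3, 2, 1)
Ac = (0, 0, 8/7, 25/62)
Σ b_i: 29/48·1 + (-27/320)·1 + (-7/192)·1 + 31/60·1 = 1 ✓
b·c: (-27/320)·(-2/3) + (-7/192)·2 + 31/60·1 = 1/2 ✓
b·c²: (-27/320)·4/9 + (-7/192)·4 + 31/60·1 = 1/3 ✓
b·Ac: (-7/192)·8/7 + 31/60·25/62 = 1/6 ✓
b·c³: (-27/320)·(-8/27) + (-7/192)·8 + 31/60·1 = 1/4 ✓
b·(c∘Ac): (-7/192)·16/7 + 31/60·25/62 = 1/8 ✓
b·Ac²: (-7/192)·(-16/21) + 31/60·10/93 = 1/12 ✓
b·A²c: 31/60·5/62 = 1/24 ✓; 4 stages ⇒ order 4.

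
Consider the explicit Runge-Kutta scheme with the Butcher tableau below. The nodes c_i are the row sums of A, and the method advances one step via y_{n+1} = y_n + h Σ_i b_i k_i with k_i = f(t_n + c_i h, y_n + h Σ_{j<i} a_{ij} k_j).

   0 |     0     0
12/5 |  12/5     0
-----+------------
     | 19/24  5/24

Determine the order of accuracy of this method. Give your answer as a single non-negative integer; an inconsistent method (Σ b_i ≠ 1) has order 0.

2

b = (19/24, 5/24)
c = (0, 12/5)
Σ b_i: 19/24·1 + 5/24·1 = 1 ✓
b·c: 5/24·12/5 = 1/2 ✓; 2 stages ⇒ order 2.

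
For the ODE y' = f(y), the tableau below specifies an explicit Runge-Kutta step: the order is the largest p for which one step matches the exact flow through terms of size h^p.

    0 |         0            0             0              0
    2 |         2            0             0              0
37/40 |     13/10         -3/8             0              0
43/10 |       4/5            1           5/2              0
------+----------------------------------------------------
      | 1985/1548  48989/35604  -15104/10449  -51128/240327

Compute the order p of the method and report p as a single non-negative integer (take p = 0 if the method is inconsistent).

b = (1985/1548, 48989/35604, -15104/10449, -51128/240327)
c = (0, 2, 37/40, 43/10)
Ac = (0, 0, -3/4, 69/16)
Σ b_i: 1985/1548·1 + 48989/35604·1 + (-15104/10449)·1 + (-51128/240327)·1 = 1 ✓
b·c: 48989/35604·2 + (-15104/10449)·37/40 + (-51128/240327)·43/10 = 1/2 ✓
b·c²: 48989/35604·4 + (-15104/10449)·1369/1600 + (-51128/240327)·1849/100 = 1/3 ✓
b·Ac: (-15104/10449)·(-3/4) + (-51128/240327)·69/16 = 1/6 ✓
b·c³: 48989/35604·8 + (-15104/10449)·50653/64000 + (-51128/240327)·79507/1000 = -3173/450 ≠ 1/4 ⇒ order 3.
b·(c∘Ac): (-15104/10449)·(-111/160) + (-51128/240327)·2967/160 = -7591/2580 ≠ 1/8
b·Ac²: (-15104/10449)·(-3/2) + (-51128/240327)·3929/640 = 385507/447120 ≠ 1/12
b·A²c: (-51128/240327)·(-15/8) = 31955/80109 ≠ 1/24

3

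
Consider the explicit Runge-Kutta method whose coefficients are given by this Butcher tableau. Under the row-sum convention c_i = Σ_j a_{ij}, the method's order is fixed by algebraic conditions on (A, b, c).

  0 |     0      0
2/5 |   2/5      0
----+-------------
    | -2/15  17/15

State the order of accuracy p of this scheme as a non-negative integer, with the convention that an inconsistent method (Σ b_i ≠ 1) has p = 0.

1

b = (-2/15, 17/15)
c = (0, 2/5)
Σ b_i: (-2/15)·1 + 17/15·1 = 1 ✓
b·c: 17/15·2/5 = 34/75 ≠ 1/2 ⇒ order 1.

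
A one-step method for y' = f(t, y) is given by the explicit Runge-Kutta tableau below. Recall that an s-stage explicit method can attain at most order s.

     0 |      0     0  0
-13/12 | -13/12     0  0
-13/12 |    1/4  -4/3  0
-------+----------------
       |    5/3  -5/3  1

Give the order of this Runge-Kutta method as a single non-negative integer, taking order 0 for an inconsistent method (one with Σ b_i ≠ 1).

1

b = (5/3, -5/3, 1)
c = (0, -13/12, -13/12)
Ac = (0, 0, 13/9)
Σ b_i: 5/3·1 + (-5/3)·1 + 1·1 = 1 ✓
b·c: (-5/3)·(-13/12) + 1·(-13/12) = 13/18 ≠ 1/2 ⇒ order 1.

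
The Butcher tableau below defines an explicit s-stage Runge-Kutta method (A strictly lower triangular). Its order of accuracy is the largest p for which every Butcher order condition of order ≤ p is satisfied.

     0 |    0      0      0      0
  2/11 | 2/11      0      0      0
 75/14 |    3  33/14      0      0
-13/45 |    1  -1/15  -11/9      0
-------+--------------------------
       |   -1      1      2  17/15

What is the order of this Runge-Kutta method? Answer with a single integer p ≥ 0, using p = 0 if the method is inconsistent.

0

b = (-1, 1, 2, 17/15)
c = (0, 2/11, 75/14, -13/45)
Ac = (0, 0, 3/7, -5051/770)
Σ b_i: (-1)·1 + 1·1 + 2·1 + 17/15·1 = 47/15 ≠ 1 ⇒ order 0.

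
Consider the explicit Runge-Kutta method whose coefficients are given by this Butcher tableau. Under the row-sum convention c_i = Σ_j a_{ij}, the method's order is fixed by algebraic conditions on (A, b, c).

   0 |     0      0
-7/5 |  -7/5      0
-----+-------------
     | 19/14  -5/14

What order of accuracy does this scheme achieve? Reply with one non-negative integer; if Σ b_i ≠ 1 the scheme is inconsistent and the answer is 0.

b = (19/14, -5/14)
c = (0, -7/5)
Σ b_i: 19/14·1 + (-5/14)·1 = 1 ✓
b·c: (-5/14)·(-7/5) = 1/2 ✓; 2 stages ⇒ order 2.

2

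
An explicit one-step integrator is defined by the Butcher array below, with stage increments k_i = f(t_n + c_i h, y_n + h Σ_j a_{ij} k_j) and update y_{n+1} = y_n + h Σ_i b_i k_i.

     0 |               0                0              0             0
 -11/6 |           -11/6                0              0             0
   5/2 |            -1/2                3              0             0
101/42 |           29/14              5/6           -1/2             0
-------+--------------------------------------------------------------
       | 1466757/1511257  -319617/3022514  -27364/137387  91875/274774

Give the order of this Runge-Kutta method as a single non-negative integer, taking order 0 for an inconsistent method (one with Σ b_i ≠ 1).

3

b = (1466757/1511257, -319617/3022514, -27364/137387, 91875/274774)
c = (0, -11/6, 5/2, 101/42)
Ac = (0, 0, -11/2, -25/9)
Σ b_i: 1466757/1511257·1 + (-319617/3022514)·1 + (-27364/137387)·1 + 91875/274774·1 = 1 ✓
b·c: (-319617/3022514)·(-11/6) + (-27364/137387)·5/2 + 91875/274774·101/42 = 1/2 ✓
b·c²: (-319617/3022514)·121/36 + (-27364/137387)·25/4 + 91875/274774·10201/1764 = 1/3 ✓
b·Ac: (-27364/137387)·(-11/2) + 91875/274774·(-25/9) = 1/6 ✓
b·c³: (-319617/3022514)·(-1331/216) + (-27364/137387)·125/8 + 91875/274774·1030301/74088 = 151596829/69243048 ≠ 1/4 ⇒ order 3.
b·(c∘Ac): (-27364/137387)·(-55/4) + 91875/274774·(-2525/378) = 2498305/4945932 ≠ 1/8
b·Ac²: (-27364/137387)·121/12 + 91875/274774·(-35/108) = -20938139/9891864 ≠ 1/12
b·A²c: 91875/274774·11/4 = 1010625/1099096 ≠ 1/24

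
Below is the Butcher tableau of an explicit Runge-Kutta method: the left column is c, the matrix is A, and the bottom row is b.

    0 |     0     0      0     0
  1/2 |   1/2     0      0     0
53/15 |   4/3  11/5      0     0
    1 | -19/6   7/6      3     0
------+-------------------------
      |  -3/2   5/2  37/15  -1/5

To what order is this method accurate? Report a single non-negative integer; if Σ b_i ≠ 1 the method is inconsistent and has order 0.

b = (-3/2, 5/2, 37/15, -1/5)
c = (0, 1/2, 53/15, 1)
Ac = (0, 0, 11/10, 671/60)
Σ b_i: (-3/2)·1 + 5/2·1 + 37/15·1 + (-1/5)·1 = 49/15 ≠ 1 ⇒ order 0.

0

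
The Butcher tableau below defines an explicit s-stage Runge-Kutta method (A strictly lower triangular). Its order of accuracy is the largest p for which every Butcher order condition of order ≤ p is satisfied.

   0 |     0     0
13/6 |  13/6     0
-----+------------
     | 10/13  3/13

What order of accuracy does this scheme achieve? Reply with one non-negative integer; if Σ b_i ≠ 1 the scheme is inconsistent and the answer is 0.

b = (10/13, 3/13)
c = (0, 13/6)
Σ b_i: 10/13·1 + 3/13·1 = 1 ✓
b·c: 3/13·13/6 = 1/2 ✓; 2 stages ⇒ order 2.

2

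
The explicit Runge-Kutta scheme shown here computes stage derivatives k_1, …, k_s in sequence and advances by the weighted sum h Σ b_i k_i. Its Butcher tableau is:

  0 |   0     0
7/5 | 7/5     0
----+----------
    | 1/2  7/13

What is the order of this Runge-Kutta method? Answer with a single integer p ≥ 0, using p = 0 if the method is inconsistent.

0

b = (1/2, 7/13)
c = (0, 7/5)
Σ b_i: 1/2·1 + 7/13·1 = 27/26 ≠ 1 ⇒ order 0.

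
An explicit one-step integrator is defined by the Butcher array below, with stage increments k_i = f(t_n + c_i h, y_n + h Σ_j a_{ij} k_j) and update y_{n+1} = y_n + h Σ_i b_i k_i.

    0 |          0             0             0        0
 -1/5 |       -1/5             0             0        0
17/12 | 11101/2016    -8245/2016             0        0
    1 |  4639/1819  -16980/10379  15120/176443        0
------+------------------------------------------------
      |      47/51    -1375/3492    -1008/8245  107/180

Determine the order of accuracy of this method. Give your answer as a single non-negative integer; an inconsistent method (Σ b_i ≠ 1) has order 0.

4

b = (47/51, -1375/3492, -1008/8245, 107/180)
c = (0, -1/5, 17/12, 1)
Ac = (0, 0, 1649/2016, 48/107)
Σ b_i: 47/51·1 + (-1375/3492)·1 + (-1008/8245)·1 + 107/180·1 = 1 ✓
b·c: (-1375/3492)·(-1/5) + (-1008/8245)·17/12 + 107/180·1 = 1/2 ✓
b·c²: (-1375/3492)·1/25 + (-1008/8245)·289/144 + 107/180·1 = 1/3 ✓
b·Ac: (-1008/8245)·1649/2016 + 107/180·48/107 = 1/6 ✓
b·c³: (-1375/3492)·(-1/125) + (-1008/8245)·4913/1728 + 107/180·1 = 1/4 ✓
b·(c∘Ac): (-1008/8245)·28033/24192 + 107/180·48/107 = 1/8 ✓
b·Ac²: (-1008/8245)·(-1649/10080) + 107/180·57/535 = 1/12 ✓
b·A²c: 107/180·15/214 = 1/24 ✓; 4 stages ⇒ order 4.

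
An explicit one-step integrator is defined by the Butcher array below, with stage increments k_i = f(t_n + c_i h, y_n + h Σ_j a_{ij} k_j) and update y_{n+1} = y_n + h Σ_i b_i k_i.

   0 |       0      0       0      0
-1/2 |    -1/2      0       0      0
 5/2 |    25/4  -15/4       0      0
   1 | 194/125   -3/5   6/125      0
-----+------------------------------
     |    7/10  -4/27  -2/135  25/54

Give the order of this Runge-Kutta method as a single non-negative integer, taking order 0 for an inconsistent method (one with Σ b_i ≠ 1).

4

b = (7/10, -4/27, -2/135, 25/54)
c = (0, -1/2, 5/2, 1)
Ac = (0, 0, 15/8, 21/50)
Σ b_i: 7/10·1 + (-4/27)·1 + (-2/135)·1 + 25/54·1 = 1 ✓
b·c: (-4/27)·(-1/2) + (-2/135)·5/2 + 25/54·1 = 1/2 ✓
b·c²: (-4/27)·1/4 + (-2/135)·25/4 + 25/54·1 = 1/3 ✓
b·Ac: (-2/135)·15/8 + 25/54·21/50 = 1/6 ✓
b·c³: (-4/27)·(-1/8) + (-2/135)·125/8 + 25/54·1 = 1/4 ✓
b·(c∘Ac): (-2/135)·75/16 + 25/54·21/50 = 1/8 ✓
b·Ac²: (-2/135)·(-15/16) + 25/54·3/20 = 1/12 ✓
b·A²c: 25/54·9/100 = 1/24 ✓; 4 stages ⇒ order 4.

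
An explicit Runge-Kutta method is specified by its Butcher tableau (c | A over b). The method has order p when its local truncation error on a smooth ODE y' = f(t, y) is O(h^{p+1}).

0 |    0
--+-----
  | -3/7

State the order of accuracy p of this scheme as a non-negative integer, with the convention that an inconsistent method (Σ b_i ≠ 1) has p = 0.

b = (-3/7)
c = (0)
Σ b_i: (-3/7)·1 = -3/7 ≠ 1 ⇒ order 0.

0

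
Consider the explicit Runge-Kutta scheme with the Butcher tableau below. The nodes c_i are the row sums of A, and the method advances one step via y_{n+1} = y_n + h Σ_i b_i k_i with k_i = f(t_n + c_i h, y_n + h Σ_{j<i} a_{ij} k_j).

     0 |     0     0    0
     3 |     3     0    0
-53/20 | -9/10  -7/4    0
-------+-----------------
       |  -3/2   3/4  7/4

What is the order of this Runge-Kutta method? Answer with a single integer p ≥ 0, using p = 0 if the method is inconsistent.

b = (-3/2, 3/4, 7/4)
c = (0, 3, -53/20)
Ac = (0, 0, -21/4)
Σ b_i: (-3/2)·1 + 3/4·1 + 7/4·1 = 1 ✓
b·c: 3/4·3 + 7/4·(-53/20) = -191/80 ≠ 1/2 ⇒ order 1.

1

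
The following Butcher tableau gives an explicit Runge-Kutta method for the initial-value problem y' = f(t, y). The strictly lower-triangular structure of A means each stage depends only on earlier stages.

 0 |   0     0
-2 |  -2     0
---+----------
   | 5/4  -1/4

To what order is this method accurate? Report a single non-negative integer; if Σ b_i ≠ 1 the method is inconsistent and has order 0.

2

b = (5/4, -1/4)
c = (0, -2)
Σ b_i: 5/4·1 + (-1/4)·1 = 1 ✓
b·c: (-1/4)·(-2) = 1/2 ✓; 2 stages ⇒ order 2.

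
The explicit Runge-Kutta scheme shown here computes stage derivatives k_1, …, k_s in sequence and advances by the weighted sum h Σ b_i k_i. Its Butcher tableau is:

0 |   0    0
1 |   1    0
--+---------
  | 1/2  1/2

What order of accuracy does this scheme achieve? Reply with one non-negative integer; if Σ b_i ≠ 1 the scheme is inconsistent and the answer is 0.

2

b = (1/2, 1/2)
c = (0, 1)
Σ b_i: 1/2·1 + 1/2·1 = 1 ✓
b·c: 1/2·1 = 1/2 ✓; 2 stages ⇒ order 2.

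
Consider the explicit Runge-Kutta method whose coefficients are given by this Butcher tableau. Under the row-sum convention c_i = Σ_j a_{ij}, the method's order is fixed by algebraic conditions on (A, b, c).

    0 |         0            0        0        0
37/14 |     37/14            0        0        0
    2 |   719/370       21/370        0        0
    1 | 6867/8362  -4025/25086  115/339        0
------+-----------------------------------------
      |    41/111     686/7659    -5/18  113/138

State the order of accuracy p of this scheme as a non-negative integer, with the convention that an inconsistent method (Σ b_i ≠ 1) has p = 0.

b = (41/111, 686/7659, -5/18, 113/138)
c = (0, 37/14, 2, 1)
Ac = (0, 0, 3/20, 115/452)
Σ b_i: 41/111·1 + 686/7659·1 + (-5/18)·1 + 113/138·1 = 1 ✓
b·c: 686/7659·37/14 + (-5/18)·2 + 113/138·1 = 1/2 ✓
b·c²: 686/7659·1369/196 + (-5/18)·4 + 113/138·1 = 1/3 ✓
b·Ac: (-5/18)·3/20 + 113/138·115/452 = 1/6 ✓
b·c³: 686/7659·50653/2744 + (-5/18)·8 + 113/138·1 = 1/4 ✓
b·(c∘Ac): (-5/18)·3/10 + 113/138·115/452 = 1/8 ✓
b·Ac²: (-5/18)·111/280 + 113/138·1495/6328 = 1/12 ✓
b·A²c: 113/138·23/452 = 1/24 ✓; 4 stages ⇒ order 4.

4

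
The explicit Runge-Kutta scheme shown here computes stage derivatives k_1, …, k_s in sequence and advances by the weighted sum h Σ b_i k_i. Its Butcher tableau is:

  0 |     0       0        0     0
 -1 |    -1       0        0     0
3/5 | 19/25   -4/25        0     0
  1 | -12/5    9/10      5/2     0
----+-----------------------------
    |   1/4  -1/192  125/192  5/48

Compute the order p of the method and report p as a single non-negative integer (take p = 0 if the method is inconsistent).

b = (1/4, -1/192, 125/192, 5/48)
c = (0, -1, 3/5, 1)
Ac = (0, 0, 4/25, 3/5)
Σ b_i: 1/4·1 + (-1/192)·1 + 125/192·1 + 5/48·1 = 1 ✓
b·c: (-1/192)·(-1) + 125/192·3/5 + 5/48·1 = 1/2 ✓
b·c²: (-1/192)·1 + 125/192·9/25 + 5/48·1 = 1/3 ✓
b·Ac: 125/192·4/25 + 5/48·3/5 = 1/6 ✓
b·c³: (-1/192)·(-1) + 125/192·27/125 + 5/48·1 = 1/4 ✓
b·(c∘Ac): 125/192·12/125 + 5/48·3/5 = 1/8 ✓
b·Ac²: 125/192·(-4/25) + 5/48·9/5 = 1/12 ✓
b·A²c: 5/48·2/5 = 1/24 ✓; 4 stages ⇒ order 4.

4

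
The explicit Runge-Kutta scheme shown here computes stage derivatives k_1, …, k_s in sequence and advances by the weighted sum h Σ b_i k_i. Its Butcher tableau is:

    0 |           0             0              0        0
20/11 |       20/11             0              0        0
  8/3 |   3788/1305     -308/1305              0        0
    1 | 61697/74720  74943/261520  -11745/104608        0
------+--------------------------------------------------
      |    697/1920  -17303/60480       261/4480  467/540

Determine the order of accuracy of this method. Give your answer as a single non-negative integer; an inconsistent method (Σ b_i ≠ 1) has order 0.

4

b = (697/1920, -17303/60480, 261/4480, 467/540)
c = (0, 20/11, 8/3, 1)
Ac = (0, 0, -112/261, 207/934)
Σ b_i: 697/1920·1 + (-17303/60480)·1 + 261/4480·1 + 467/540·1 = 1 ✓
b·c: (-17303/60480)·20/11 + 261/4480·8/3 + 467/540·1 = 1/2 ✓
b·c²: (-17303/60480)·400/121 + 261/4480·64/9 + 467/540·1 = 1/3 ✓
b·Ac: 261/4480·(-112/261) + 467/540·207/934 = 1/6 ✓
b·c³: (-17303/60480)·8000/1331 + 261/4480·512/27 + 467/540·1 = 1/4 ✓
b·(c∘Ac): 261/4480·(-896/783) + 467/540·207/934 = 1/8 ✓
b·Ac²: 261/4480·(-2240/2871) + 467/540·765/5137 = 1/12 ✓
b·A²c: 467/540·45/934 = 1/24 ✓; 4 stages ⇒ order 4.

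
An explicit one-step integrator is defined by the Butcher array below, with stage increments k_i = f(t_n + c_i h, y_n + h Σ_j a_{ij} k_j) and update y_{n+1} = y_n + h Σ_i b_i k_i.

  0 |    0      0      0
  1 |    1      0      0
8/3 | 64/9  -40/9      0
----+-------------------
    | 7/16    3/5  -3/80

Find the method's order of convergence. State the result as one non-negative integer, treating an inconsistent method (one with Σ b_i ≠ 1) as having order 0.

b = (7/16, 3/5, -3/80)
c = (0, 1, 8/3)
Ac = (0, 0, -40/9)
Σ b_i: 7/16·1 + 3/5·1 + (-3/80)·1 = 1 ✓
b·c: 3/5·1 + (-3/80)·8/3 = 1/2 ✓
b·c²: 3/5·1 + (-3/80)·64/9 = 1/3 ✓
b·Ac: (-3/80)·(-40/9) = 1/6 ✓; 3 stages ⇒ order 3.

3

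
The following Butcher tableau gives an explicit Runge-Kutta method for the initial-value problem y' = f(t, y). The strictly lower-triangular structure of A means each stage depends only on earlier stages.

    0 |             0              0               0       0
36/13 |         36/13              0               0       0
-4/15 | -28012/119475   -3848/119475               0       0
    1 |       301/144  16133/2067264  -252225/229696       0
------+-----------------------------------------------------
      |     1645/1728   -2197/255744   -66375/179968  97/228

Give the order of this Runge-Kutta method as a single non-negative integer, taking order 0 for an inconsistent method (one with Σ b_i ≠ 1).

b = (1645/1728, -2197/255744, -66375/179968, 97/228)
c = (0, 36/13, -4/15, 1)
Ac = (0, 0, -1184/13275, 61/194)
Σ b_i: 1645/1728·1 + (-2197/255744)·1 + (-66375/179968)·1 + 97/228·1 = 1 ✓
b·c: (-2197/255744)·36/13 + (-66375/179968)·(-4/15) + 97/228·1 = 1/2 ✓
b·c²: (-2197/255744)·1296/169 + (-66375/179968)·16/225 + 97/228·1 = 1/3 ✓
b·Ac: (-66375/179968)·(-1184/13275) + 97/228·61/194 = 1/6 ✓
b·c³: (-2197/255744)·46656/2197 + (-66375/179968)·(-64/3375) + 97/228·1 = 1/4 ✓
b·(c∘Ac): (-66375/179968)·4736/199125 + 97/228·61/194 = 1/8 ✓
b·Ac²: (-66375/179968)·(-4736/19175) + 97/228·(-23/1261) = 1/12 ✓
b·A²c: 97/228·19/194 = 1/24 ✓; 4 stages ⇒ order 4.

4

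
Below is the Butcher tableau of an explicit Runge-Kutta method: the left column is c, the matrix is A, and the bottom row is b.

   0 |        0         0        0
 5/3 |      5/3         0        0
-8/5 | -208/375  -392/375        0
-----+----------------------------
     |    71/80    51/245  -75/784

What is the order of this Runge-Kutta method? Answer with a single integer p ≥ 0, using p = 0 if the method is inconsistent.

b = (71/80, 51/245, -75/784)
c = (0, 5/3, -8/5)
Ac = (0, 0, -392/225)
Σ b_i: 71/80·1 + 51/245·1 + (-75/784)·1 = 1 ✓
b·c: 51/245·5/3 + (-75/784)·(-8/5) = 1/2 ✓
b·c²: 51/245·25/9 + (-75/784)·64/25 = 1/3 ✓
b·Ac: (-75/784)·(-392/225) = 1/6 ✓; 3 stages ⇒ order 3.

3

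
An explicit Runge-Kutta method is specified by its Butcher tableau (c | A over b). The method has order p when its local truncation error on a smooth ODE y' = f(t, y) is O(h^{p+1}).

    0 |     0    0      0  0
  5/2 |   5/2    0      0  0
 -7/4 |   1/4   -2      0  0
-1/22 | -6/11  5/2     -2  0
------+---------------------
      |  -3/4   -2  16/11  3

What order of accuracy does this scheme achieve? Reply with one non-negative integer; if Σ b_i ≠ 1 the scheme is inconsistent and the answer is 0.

0

b = (-3/4, -2, 16/11, 3)
c = (0, 5/2, -7/4, -1/22)
Ac = (0, 0, -5, 39/4)
Σ b_i: (-3/4)·1 + (-2)·1 + 16/11·1 + 3·1 = 75/44 ≠ 1 ⇒ order 0.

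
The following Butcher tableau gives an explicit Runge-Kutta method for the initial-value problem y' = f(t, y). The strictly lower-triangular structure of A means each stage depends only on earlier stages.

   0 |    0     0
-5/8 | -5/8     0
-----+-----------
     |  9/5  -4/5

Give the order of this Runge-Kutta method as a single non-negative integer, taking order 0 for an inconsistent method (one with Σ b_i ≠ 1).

2

b = (9/5, -4/5)
c = (0, -5/8)
Σ b_i: 9/5·1 + (-4/5)·1 = 1 ✓
b·c: (-4/5)·(-5/8) = 1/2 ✓; 2 stages ⇒ order 2.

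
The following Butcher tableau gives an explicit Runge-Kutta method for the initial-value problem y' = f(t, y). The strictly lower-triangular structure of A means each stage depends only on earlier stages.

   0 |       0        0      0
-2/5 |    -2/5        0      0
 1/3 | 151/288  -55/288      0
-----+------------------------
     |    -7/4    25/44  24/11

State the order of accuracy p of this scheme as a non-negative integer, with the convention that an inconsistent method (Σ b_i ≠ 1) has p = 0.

3

b = (-7/4, 25/44, 24/11)
c = (0, -2/5, 1/3)
Ac = (0, 0, 11/144)
Σ b_i: (-7/4)·1 + 25/44·1 + 24/11·1 = 1 ✓
b·c: 25/44·(-2/5) + 24/11·1/3 = 1/2 ✓
b·c²: 25/44·4/25 + 24/11·1/9 = 1/3 ✓
b·Ac: 24/11·11/144 = 1/6 ✓; 3 stages ⇒ order 3.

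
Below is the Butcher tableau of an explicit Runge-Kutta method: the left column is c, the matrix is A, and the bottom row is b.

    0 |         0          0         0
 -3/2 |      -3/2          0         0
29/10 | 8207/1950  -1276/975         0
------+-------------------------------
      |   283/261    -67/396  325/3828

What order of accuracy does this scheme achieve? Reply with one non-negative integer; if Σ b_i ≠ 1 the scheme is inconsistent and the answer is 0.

b = (283/261, -67/396, 325/3828)
c = (0, -3/2, 29/10)
Ac = (0, 0, 638/325)
Σ b_i: 283/261·1 + (-67/396)·1 + 325/3828·1 = 1 ✓
b·c: (-67/396)·(-3/2) + 325/3828·29/10 = 1/2 ✓
b·c²: (-67/396)·9/4 + 325/3828·841/100 = 1/3 ✓
b·Ac: 325/3828·638/325 = 1/6 ✓; 3 stages ⇒ order 3.

3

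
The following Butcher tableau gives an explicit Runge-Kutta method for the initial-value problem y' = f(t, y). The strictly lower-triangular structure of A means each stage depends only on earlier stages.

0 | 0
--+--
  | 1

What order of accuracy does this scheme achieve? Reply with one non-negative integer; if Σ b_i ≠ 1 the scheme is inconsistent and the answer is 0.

1

b = (1)
c = (0)
Σ b_i: 1·1 = 1 ✓; 1 stage ⇒ order 1.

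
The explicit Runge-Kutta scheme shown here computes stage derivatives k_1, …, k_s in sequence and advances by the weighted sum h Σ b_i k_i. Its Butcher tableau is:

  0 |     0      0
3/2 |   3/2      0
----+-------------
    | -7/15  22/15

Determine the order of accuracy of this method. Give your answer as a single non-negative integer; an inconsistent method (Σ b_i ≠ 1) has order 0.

b = (-7/15, 22/15)
c = (0, 3/2)
Σ b_i: (-7/15)·1 + 22/15·1 = 1 ✓
b·c: 22/15·3/2 = 11/5 ≠ 1/2 ⇒ order 1.

1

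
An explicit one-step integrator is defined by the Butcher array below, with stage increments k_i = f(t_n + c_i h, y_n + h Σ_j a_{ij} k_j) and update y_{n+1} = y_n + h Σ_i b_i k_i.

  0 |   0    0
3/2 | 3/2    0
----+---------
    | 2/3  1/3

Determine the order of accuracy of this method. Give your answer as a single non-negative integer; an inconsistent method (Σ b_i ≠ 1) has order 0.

2

b = (2/3, 1/3)
c = (0, 3/2)
Σ b_i: 2/3·1 + 1/3·1 = 1 ✓
b·c: 1/3·3/2 = 1/2 ✓; 2 stages ⇒ order 2.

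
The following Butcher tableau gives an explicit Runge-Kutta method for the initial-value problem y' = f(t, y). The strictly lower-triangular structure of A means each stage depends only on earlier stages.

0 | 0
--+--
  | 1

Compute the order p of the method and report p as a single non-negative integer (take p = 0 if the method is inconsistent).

b = (1)
c = (0)
Σ b_i: 1·1 = 1 ✓; 1 stage ⇒ order 1.

1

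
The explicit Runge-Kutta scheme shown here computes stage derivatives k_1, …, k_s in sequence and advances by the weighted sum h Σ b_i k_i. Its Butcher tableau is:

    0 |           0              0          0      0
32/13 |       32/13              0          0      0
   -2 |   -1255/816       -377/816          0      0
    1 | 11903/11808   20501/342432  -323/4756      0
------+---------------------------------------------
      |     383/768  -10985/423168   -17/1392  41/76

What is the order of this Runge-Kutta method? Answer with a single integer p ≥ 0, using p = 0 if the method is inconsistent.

b = (383/768, -10985/423168, -17/1392, 41/76)
c = (0, 32/13, -2, 1)
Ac = (0, 0, -58/51, 209/738)
Σ b_i: 383/768·1 + (-10985/423168)·1 + (-17/1392)·1 + 41/76·1 = 1 ✓
b·c: (-10985/423168)·32/13 + (-17/1392)·(-2) + 41/76·1 = 1/2 ✓
b·c²: (-10985/423168)·1024/169 + (-17/1392)·4 + 41/76·1 = 1/3 ✓
b·Ac: (-17/1392)·(-58/51) + 41/76·209/738 = 1/6 ✓
b·c³: (-10985/423168)·32768/2197 + (-17/1392)·(-8) + 41/76·1 = 1/4 ✓
b·(c∘Ac): (-17/1392)·116/51 + 41/76·209/738 = 1/8 ✓
b·Ac²: (-17/1392)·(-1856/663) + 41/76·437/4797 = 1/12 ✓
b·A²c: 41/76·19/246 = 1/24 ✓; 4 stages ⇒ order 4.

4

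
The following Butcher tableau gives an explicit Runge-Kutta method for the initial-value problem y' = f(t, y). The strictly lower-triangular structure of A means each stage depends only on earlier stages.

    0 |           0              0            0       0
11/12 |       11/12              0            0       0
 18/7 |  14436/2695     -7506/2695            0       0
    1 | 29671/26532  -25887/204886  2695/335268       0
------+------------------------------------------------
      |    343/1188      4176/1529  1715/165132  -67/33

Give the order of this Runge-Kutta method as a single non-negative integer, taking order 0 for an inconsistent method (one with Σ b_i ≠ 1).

b = (343/1188, 4176/1529, 1715/165132, -67/33)
c = (0, 11/12, 18/7, 1)
Ac = (0, 0, -1251/490, -51/536)
Σ b_i: 343/1188·1 + 4176/1529·1 + 1715/165132·1 + (-67/33)·1 = 1 ✓
b·c: 4176/1529·11/12 + 1715/165132·18/7 + (-67/33)·1 = 1/2 ✓
b·c²: 4176/1529·121/144 + 1715/165132·324/49 + (-67/33)·1 = 1/3 ✓
b·Ac: 1715/165132·(-1251/490) + (-67/33)·(-51/536) = 1/6 ✓
b·c³: 4176/1529·1331/1728 + 1715/165132·5832/343 + (-67/33)·1 = 1/4 ✓
b·(c∘Ac): 1715/165132·(-11259/1715) + (-67/33)·(-51/536) = 1/8 ✓
b·Ac²: 1715/165132·(-4587/1960) + (-67/33)·(-341/6432) = 1/12 ✓
b·A²c: (-67/33)·(-11/536) = 1/24 ✓; 4 stages ⇒ order 4.

4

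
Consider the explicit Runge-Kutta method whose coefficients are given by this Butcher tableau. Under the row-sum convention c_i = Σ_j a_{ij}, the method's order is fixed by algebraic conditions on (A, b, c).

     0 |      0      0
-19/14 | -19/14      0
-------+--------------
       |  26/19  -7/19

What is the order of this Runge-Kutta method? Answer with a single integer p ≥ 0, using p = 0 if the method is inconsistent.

b = (26/19, -7/19)
c = (0, -19/14)
Σ b_i: 26/19·1 + (-7/19)·1 = 1 ✓
b·c: (-7/19)·(-19/14) = 1/2 ✓; 2 stages ⇒ order 2.

2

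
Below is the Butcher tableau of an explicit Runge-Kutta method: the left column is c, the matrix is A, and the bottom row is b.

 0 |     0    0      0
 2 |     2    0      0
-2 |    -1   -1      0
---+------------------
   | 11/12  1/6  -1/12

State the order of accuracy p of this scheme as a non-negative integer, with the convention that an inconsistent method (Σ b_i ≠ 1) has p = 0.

3

b = (11/12, 1/6, -1/12)
c = (0, 2, -2)
Ac = (0, 0, -2)
Σ b_i: 11/12·1 + 1/6·1 + (-1/12)·1 = 1 ✓
b·c: 1/6·2 + (-1/12)·(-2) = 1/2 ✓
b·c²: 1/6·4 + (-1/12)·4 = 1/3 ✓
b·Ac: (-1/12)·(-2) = 1/6 ✓; 3 stages ⇒ order 3.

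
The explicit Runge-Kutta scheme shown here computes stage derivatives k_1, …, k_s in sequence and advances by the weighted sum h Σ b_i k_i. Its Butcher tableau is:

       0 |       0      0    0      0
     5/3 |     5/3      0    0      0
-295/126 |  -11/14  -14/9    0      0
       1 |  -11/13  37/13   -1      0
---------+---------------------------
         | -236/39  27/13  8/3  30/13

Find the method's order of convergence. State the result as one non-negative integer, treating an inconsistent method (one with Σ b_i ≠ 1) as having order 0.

b = (-236/39, 27/13, 8/3, 30/13)
c = (0, 5/3, -295/126, 1)
Ac = (0, 0, -70/27, 11605/1638)
Σ b_i: (-236/39)·1 + 27/13·1 + 8/3·1 + 30/13·1 = 1 ✓
b·c: 27/13·5/3 + 8/3·(-295/126) + 30/13·1 = -1165/2457 ≠ 1/2 ⇒ order 1.

1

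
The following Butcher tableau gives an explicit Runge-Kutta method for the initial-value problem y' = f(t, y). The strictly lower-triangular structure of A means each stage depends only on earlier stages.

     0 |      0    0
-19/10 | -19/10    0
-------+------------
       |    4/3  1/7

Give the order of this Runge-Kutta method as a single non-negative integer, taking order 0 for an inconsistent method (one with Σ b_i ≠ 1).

0

b = (4/3, 1/7)
c = (0, -19/10)
Σ b_i: 4/3·1 + 1/7·1 = 31/21 ≠ 1 ⇒ order 0.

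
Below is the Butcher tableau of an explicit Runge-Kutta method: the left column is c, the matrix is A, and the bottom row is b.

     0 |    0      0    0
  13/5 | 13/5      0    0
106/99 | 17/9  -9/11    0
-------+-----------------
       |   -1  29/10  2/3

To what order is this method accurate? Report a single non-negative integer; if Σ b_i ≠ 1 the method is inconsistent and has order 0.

0

b = (-1, 29/10, 2/3)
c = (0, 13/5, 106/99)
Ac = (0, 0, -117/55)
Σ b_i: (-1)·1 + 29/10·1 + 2/3·1 = 77/30 ≠ 1 ⇒ order 0.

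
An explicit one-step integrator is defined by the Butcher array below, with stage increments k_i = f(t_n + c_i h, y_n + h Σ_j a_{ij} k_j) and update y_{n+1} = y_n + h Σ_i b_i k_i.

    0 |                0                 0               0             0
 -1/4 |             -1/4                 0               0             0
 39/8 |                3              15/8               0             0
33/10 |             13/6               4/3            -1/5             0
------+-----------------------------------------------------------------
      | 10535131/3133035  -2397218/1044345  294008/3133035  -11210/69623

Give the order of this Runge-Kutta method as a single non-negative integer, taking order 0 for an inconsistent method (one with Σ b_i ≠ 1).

3

b = (10535131/3133035, -2397218/1044345, 294008/3133035, -11210/69623)
c = (0, -1/4, 39/8, 33/10)
Ac = (0, 0, -15/32, -157/120)
Σ b_i: 10535131/3133035·1 + (-2397218/1044345)·1 + 294008/3133035·1 + (-11210/69623)·1 = 1 ✓
b·c: (-2397218/1044345)·(-1/4) + 294008/3133035·39/8 + (-11210/69623)·33/10 = 1/2 ✓
b·c²: (-2397218/1044345)·1/16 + 294008/3133035·1521/64 + (-11210/69623)·1089/100 = 1/3 ✓
b·Ac: 294008/3133035·(-15/32) + (-11210/69623)·(-157/120) = 1/6 ✓
b·c³: (-2397218/1044345)·(-1/64) + 294008/3133035·59319/512 + (-11210/69623)·35937/1000 = 1711675609/334190400 ≠ 1/4 ⇒ order 3.
b·(c∘Ac): 294008/3133035·(-585/256) + (-11210/69623)·(-1727/400) = 5355053/11139680 ≠ 1/8
b·Ac²: 294008/3133035·15/128 + (-11210/69623)·(-4483/960) = 5098945/6683808 ≠ 1/12
b·A²c: (-11210/69623)·3/32 = -16815/1113968 ≠ 1/24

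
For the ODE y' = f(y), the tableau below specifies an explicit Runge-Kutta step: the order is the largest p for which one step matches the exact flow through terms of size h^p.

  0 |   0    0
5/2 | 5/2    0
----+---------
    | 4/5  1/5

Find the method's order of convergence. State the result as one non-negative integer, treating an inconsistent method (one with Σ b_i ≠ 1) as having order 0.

2

b = (4/5, 1/5)
c = (0, 5/2)
Σ b_i: 4/5·1 + 1/5·1 = 1 ✓
b·c: 1/5·5/2 = 1/2 ✓; 2 stages ⇒ order 2.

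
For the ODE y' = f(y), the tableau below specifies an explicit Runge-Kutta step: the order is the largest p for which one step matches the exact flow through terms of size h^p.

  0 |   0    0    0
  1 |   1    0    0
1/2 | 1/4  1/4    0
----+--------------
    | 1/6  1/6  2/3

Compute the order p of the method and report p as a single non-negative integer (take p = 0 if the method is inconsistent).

b = (1/6, 1/6, 2/3)
c = (0, 1, 1/2)
Ac = (0, 0, 1/4)
Σ b_i: 1/6·1 + 1/6·1 + 2/3·1 = 1 ✓
b·c: 1/6·1 + 2/3·1/2 = 1/2 ✓
b·c²: 1/6·1 + 2/3·1/4 = 1/3 ✓
b·Ac: 2/3·1/4 = 1/6 ✓; 3 stages ⇒ order 3.

3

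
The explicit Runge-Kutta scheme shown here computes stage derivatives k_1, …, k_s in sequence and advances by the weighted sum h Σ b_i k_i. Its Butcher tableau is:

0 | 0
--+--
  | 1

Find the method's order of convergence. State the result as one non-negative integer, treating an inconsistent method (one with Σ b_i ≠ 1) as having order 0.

b = (1)
c = (0)
Σ b_i: 1·1 = 1 ✓; 1 stage ⇒ order 1.

1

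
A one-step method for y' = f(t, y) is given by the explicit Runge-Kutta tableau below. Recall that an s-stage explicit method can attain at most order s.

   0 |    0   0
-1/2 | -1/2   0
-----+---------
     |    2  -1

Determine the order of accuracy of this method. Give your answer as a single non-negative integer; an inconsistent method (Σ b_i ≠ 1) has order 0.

2

b = (2, -1)
c = (0, -1/2)
Σ b_i: 2·1 + (-1)·1 = 1 ✓
b·c: (-1)·(-1/2) = 1/2 ✓; 2 stages ⇒ order 2.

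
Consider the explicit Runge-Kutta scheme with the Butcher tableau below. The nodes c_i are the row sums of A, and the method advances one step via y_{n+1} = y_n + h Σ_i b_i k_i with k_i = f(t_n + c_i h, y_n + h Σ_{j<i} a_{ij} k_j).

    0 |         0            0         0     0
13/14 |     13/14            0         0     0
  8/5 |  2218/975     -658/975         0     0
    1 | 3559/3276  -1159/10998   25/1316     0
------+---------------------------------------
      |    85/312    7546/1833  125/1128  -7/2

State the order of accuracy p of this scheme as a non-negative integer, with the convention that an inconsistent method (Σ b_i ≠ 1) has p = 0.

4

b = (85/312, 7546/1833, 125/1128, -7/2)
c = (0, 13/14, 8/5, 1)
Ac = (0, 0, -47/75, -17/252)
Σ b_i: 85/312·1 + 7546/1833·1 + 125/1128·1 + (-7/2)·1 = 1 ✓
b·c: 7546/1833·13/14 + 125/1128·8/5 + (-7/2)·1 = 1/2 ✓
b·c²: 7546/1833·169/196 + 125/1128·64/25 + (-7/2)·1 = 1/3 ✓
b·Ac: 125/1128·(-47/75) + (-7/2)·(-17/252) = 1/6 ✓
b·c³: 7546/1833·2197/2744 + 125/1128·512/125 + (-7/2)·1 = 1/4 ✓
b·(c∘Ac): 125/1128·(-376/375) + (-7/2)·(-17/252) = 1/8 ✓
b·Ac²: 125/1128·(-611/1050) + (-7/2)·(-149/3528) = 1/12 ✓
b·A²c: (-7/2)·(-1/84) = 1/24 ✓; 4 stages ⇒ order 4.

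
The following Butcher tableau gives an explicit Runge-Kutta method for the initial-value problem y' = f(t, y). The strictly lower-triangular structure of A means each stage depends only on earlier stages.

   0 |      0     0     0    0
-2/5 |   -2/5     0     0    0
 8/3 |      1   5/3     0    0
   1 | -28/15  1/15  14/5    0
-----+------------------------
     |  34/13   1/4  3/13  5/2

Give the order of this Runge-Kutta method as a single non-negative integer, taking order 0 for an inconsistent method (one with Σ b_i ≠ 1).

b = (34/13, 1/4, 3/13, 5/2)
c = (0, -2/5, 8/3, 1)
Ac = (0, 0, -2/3, 186/25)
Σ b_i: 34/13·1 + 1/4·1 + 3/13·1 + 5/2·1 = 291/52 ≠ 1 ⇒ order 0.

0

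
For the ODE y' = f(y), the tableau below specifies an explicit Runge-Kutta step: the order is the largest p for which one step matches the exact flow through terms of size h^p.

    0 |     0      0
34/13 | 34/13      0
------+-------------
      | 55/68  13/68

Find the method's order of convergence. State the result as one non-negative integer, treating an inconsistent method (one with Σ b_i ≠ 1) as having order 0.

b = (55/68, 13/68)
c = (0, 34/13)
Σ b_i: 55/68·1 + 13/68·1 = 1 ✓
b·c: 13/68·34/13 = 1/2 ✓; 2 stages ⇒ order 2.

2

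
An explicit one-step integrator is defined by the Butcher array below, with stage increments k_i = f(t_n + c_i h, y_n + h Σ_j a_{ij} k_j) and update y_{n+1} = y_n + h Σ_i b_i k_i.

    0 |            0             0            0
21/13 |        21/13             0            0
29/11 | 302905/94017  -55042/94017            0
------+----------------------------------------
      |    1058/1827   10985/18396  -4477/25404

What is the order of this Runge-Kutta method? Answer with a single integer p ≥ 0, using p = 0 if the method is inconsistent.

3

b = (1058/1827, 10985/18396, -4477/25404)
c = (0, 21/13, 29/11)
Ac = (0, 0, -4234/4477)
Σ b_i: 1058/1827·1 + 10985/18396·1 + (-4477/25404)·1 = 1 ✓
b·c: 10985/18396·21/13 + (-4477/25404)·29/11 = 1/2 ✓
b·c²: 10985/18396·441/169 + (-4477/25404)·841/121 = 1/3 ✓
b·Ac: (-4477/25404)·(-4234/4477) = 1/6 ✓; 3 stages ⇒ order 3.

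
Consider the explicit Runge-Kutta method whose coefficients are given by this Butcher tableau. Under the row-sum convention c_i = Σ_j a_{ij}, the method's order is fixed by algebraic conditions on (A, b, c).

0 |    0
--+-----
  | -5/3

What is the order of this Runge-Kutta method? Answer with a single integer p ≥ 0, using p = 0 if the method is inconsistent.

b = (-5/3)
c = (0)
Σ b_i: (-5/3)·1 = -5/3 ≠ 1 ⇒ order 0.

0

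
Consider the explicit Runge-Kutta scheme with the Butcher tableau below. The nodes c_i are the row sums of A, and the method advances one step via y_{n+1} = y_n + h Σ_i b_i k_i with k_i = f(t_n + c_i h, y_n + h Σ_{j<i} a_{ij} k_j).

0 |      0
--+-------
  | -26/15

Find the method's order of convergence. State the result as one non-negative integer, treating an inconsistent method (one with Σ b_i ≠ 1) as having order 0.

0

b = (-26/15)
c = (0)
Σ b_i: (-26/15)·1 = -26/15 ≠ 1 ⇒ order 0.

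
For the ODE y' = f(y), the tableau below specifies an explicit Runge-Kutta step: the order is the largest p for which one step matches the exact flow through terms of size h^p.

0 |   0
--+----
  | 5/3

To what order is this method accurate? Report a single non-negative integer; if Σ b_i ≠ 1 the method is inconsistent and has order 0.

0

b = (5/3)
c = (0)
Σ b_i: 5/3·1 = 5/3 ≠ 1 ⇒ order 0.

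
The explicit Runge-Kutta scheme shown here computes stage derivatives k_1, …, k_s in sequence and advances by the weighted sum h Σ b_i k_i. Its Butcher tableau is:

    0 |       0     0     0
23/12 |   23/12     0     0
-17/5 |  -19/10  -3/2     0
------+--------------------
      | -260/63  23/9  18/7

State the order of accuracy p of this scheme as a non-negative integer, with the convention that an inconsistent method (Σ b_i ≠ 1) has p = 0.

b = (-260/63, 23/9, 18/7)
c = (0, 23/12, -17/5)
Ac = (0, 0, -23/8)
Σ b_i: (-260/63)·1 + 23/9·1 + 18/7·1 = 1 ✓
b·c: 23/9·23/12 + 18/7·(-17/5) = -14533/3780 ≠ 1/2 ⇒ order 1.

1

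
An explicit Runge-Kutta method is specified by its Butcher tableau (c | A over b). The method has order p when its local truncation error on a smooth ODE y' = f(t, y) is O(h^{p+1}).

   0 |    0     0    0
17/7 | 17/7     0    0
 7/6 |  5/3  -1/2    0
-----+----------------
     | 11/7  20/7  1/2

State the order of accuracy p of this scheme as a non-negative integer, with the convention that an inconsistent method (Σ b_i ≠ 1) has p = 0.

b = (11/7, 20/7, 1/2)
c = (0, 17/7, 7/6)
Ac = (0, 0, -17/14)
Σ b_i: 11/7·1 + 20/7·1 + 1/2·1 = 69/14 ≠ 1 ⇒ order 0.

0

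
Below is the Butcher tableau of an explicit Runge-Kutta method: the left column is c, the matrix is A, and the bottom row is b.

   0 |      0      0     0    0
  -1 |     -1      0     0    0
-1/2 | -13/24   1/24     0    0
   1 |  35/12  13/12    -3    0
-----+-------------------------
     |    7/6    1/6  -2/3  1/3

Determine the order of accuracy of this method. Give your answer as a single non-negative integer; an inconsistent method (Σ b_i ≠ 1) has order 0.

4

b = (7/6, 1/6, -2/3, 1/3)
c = (0, -1, -1/2, 1)
Ac = (0, 0, -1/24, 5/12)
Σ b_i: 7/6·1 + 1/6·1 + (-2/3)·1 + 1/3·1 = 1 ✓
b·c: 1/6·(-1) + (-2/3)·(-1/2) + 1/3·1 = 1/2 ✓
b·c²: 1/6·1 + (-2/3)·1/4 + 1/3·1 = 1/3 ✓
b·Ac: (-2/3)·(-1/24) + 1/3·5/12 = 1/6 ✓
b·c³: 1/6·(-1) + (-2/3)·(-1/8) + 1/3·1 = 1/4 ✓
b·(c∘Ac): (-2/3)·1/48 + 1/3·5/12 = 1/8 ✓
b·Ac²: (-2/3)·1/24 + 1/3·1/3 = 1/12 ✓
b·A²c: 1/3·1/8 = 1/24 ✓; 4 stages ⇒ order 4.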